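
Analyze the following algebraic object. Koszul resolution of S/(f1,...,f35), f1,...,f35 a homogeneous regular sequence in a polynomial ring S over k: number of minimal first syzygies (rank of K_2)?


Regular sequence => Koszul complex is the minimal free resolution.
Syz_1 minimally generated by Koszul relations f_i*e_j - f_j*e_i (i<j): mu(Syz_1) = beta_2 = C(m,2) = m(m-1)/2
m=35
35*34/2 = 595


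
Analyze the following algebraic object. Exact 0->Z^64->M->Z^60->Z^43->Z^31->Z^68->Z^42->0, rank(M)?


Alt sum=0:
(-1)^0*64 + (-1)^1*? + (-1)^2*60 + (-1)^3*43 + (-1)^4*31 + (-1)^5*68 + (-1)^6*42=0
rank(M)=86


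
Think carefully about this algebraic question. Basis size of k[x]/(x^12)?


Basis: 1,x,...,x^11
dim=12


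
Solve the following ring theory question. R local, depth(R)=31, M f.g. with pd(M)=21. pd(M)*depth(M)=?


pd+depth=31
depth=31-21=10
pd*depth=21*10=210


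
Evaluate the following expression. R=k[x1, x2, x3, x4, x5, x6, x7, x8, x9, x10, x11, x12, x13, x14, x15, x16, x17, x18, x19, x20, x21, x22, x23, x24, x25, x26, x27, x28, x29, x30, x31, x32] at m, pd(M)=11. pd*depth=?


pd+depth=32
depth=32-11=21
pd*depth=11*21=231


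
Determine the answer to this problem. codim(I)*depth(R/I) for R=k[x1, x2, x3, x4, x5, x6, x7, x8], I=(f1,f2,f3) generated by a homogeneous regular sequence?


codim=3, depth=dim(R/I)=8-3=5
Product=3*5=15


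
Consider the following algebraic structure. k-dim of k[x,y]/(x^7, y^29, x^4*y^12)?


k[x,y]/I, I = (x^7, y^29, x^4*y^12)
Rect: 7x29=203. Corner: (7-4)x(29-12)=51.
dim = 203-51 = 152


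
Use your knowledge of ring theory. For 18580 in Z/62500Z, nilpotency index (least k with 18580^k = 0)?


18580^k mod 62500:
k=1: 18580
k=2: 28900
k=3: 24500
k=4: 22500
k=5: 50000
k=6: 0
First zero at k = 6


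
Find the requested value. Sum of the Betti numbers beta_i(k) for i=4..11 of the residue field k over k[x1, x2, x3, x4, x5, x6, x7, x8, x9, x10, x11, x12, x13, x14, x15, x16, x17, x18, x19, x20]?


Koszul resolution: beta_i(k)=C(n,i), n=20
C(20,4)=4845, C(20,5)=15504, C(20,6)=38760, C(20,7)=77520, C(20,8)=125970, C(20,9)=167960, C(20,10)=184756, C(20,11)=167960
Sum=783275


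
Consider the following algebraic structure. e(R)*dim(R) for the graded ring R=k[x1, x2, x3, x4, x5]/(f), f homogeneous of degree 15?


e(R)=deg(f)=15, dim(R)=5-1=4
e*dim=15*4=60


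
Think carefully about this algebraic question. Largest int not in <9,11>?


gcd(9,11)=1 => F=ab-a-b=9*11-9-11=99-20=79


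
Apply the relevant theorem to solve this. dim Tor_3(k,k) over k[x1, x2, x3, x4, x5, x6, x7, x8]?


Koszul: C(n,i)=C(8,3)=56


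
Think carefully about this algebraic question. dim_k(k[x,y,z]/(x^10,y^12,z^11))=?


Basis: x^iy^jz^k, i<10,j<12,k<11
10*12*11=1320


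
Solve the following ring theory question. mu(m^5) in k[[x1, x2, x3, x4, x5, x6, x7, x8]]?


C(n+d-1,d)=C(12,5)=792


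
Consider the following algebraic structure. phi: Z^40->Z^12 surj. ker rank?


rank(ker) = 40-12 = 28


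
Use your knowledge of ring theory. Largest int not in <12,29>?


gcd(12,29)=1 => F=ab-a-b=12*29-12-29=348-41=307


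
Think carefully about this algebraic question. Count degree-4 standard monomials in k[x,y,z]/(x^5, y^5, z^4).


Need i<5, j<5, k<4 with i+j+k=4.
For each i, j ranges over max(0,4-i-3)..min(4,4-i):
  i=0: j in [1,4] -> 4
  i=1: j in [0,3] -> 4
  i=2: j in [0,2] -> 3
  i=3: j in [0,1] -> 2
  i=4: j in [0,0] -> 1
H(4) = 4+4+3+2+1 = 14


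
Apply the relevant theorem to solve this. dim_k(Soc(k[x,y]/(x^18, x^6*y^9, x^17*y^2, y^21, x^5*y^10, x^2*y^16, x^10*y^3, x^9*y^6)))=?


Socle = ann(m) = span of standard monomials u with x*u, y*u in I (staircase corners).
Minimal generators: x^18, x^17*y^2, x^10*y^3, x^9*y^6, x^6*y^9, x^5*y^10, x^2*y^16, y^21
Corners: xy^20, x^4y^15, x^5y^9, x^8y^8, x^9y^5, x^16y^2, x^17y
Socle dim=7


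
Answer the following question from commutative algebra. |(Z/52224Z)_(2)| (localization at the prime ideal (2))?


2-primary part: 52224=2^10*51
Size=2^10=1024


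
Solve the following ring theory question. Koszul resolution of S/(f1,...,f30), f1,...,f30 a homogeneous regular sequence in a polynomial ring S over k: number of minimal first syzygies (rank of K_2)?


Regular sequence => Koszul complex is the minimal free resolution.
Syz_1 minimally generated by Koszul relations f_i*e_j - f_j*e_i (i<j): mu(Syz_1) = beta_2 = C(m,2) = m(m-1)/2
m=30
30*29/2 = 435


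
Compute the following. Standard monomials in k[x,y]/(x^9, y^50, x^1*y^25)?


k[x,y]/I, I = (x^9, y^50, x^1*y^25)
Rect: 9x50=450. Corner: (9-1)x(50-25)=200.
dim = 450-200 = 250


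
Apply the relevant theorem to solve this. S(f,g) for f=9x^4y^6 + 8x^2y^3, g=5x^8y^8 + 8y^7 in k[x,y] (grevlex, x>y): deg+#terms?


LT(f)=9x^4y^6, LT(g)=5x^8y^8
lcm(LM)=x^8y^8
S(f,g) (scaled by 45 to clear denominators) = 5x^4y^2*f - 9*g = 40x^6y^5 - 72y^7
2 terms, deg 11.
11+2=13


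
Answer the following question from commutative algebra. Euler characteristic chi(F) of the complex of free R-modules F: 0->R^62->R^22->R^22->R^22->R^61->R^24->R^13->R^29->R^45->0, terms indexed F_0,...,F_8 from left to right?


chi = sum (-1)^i * rank:
(-1)^0*62=62
(-1)^1*22=-22
(-1)^2*22=22
(-1)^3*22=-22
(-1)^4*61=61
(-1)^5*24=-24
(-1)^6*13=13
(-1)^7*29=-29
(-1)^8*45=45
chi=106


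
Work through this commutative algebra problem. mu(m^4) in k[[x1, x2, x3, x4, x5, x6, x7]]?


C(n+d-1,d)=C(10,4)=210


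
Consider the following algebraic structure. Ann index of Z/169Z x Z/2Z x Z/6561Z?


Exponent = lcm of the cyclic orders; pairwise coprime => product.
13^2*2^1*3^8=169*2*6561=2217618


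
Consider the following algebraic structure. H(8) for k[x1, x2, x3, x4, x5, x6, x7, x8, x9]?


C(d+n-1,n-1)=C(16,8)=12870


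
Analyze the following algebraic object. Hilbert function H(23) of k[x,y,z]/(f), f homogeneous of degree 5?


C(25,2)-C(20,2)=300-190=110


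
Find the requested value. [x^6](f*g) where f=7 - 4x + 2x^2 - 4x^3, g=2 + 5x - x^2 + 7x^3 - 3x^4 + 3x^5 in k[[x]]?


[x^6] = sum a_i*b_j, i+j=6
  -4*3=-12
  2*-3=-6
  -4*7=-28
Sum=-46


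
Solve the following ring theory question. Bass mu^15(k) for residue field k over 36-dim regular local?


C(n,i)=C(36,15)=5567902560


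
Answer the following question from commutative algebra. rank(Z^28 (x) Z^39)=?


rank(M(x)N) = rank(M)*rank(N)
28*39 = 1092


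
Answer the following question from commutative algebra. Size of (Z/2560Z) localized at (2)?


2-primary part: 2560=2^9*5
Size=2^9=512


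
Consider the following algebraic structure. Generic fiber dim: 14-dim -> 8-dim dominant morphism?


dim(fiber)=dim(X)-dim(Y)=14-8=6


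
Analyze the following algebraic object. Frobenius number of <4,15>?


gcd(4,15)=1 => F=ab-a-b=4*15-4-15=60-19=41


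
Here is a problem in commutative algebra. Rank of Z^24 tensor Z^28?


rank(M(x)N) = rank(M)*rank(N)
24*28 = 672


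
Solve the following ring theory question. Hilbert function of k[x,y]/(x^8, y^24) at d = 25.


k[x,y], I = (x^8, y^24), d = 25
Need i < 8 and d-i < 24.
Range: 2 <= i <= 7.
H(25) = 6


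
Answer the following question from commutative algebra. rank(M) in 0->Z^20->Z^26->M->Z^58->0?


Alt sum=0:
(-1)^0*20 + (-1)^1*26 + (-1)^2*? + (-1)^3*58=0
rank(M)=64


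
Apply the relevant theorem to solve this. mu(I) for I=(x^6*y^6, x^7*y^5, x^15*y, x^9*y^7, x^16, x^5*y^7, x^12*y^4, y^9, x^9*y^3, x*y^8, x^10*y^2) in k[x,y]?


Remove redundant (divisible by others).
x^9*y^7 redundant.
x^12*y^4 redundant.
Min: x^16, x^15*y, x^10*y^2, x^9*y^3, x^7*y^5, x^6*y^6, x^5*y^7, x*y^8, y^9
Count=9


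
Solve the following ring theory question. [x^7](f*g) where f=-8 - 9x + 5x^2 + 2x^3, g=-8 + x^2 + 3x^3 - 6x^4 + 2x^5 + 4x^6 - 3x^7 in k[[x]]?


[x^7] = sum a_i*b_j, i+j=7
  -8*-3=24
  -9*4=-36
  5*2=10
  2*-6=-12
Sum=-14


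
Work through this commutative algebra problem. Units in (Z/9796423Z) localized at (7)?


Local ring = Z/343Z.
phi(343) = 7^2*(7-1) = 294


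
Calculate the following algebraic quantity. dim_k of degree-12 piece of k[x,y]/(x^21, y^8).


k[x,y], I = (x^21, y^8), d = 12
Need i < 21 and d-i < 8.
Range: 5 <= i <= 12.
H(12) = 8


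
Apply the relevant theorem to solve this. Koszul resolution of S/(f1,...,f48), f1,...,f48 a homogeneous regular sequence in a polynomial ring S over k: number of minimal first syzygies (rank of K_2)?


Regular sequence => Koszul complex is the minimal free resolution.
Syz_1 minimally generated by Koszul relations f_i*e_j - f_j*e_i (i<j): mu(Syz_1) = beta_2 = C(m,2) = m(m-1)/2
m=48
48*47/2 = 1128


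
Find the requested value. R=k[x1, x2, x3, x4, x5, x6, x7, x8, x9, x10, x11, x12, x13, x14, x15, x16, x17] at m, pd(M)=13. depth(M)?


pd+depth=depth(R)=17
depth=17-13=4


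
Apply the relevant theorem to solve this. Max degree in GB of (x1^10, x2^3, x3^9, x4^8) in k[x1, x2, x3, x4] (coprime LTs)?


Pure powers, coprime LTs => already GB.
Degrees: 10, 3, 9, 8
Max=10


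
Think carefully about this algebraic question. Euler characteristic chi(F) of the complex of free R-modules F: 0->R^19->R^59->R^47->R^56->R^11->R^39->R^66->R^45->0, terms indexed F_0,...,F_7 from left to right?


chi = sum (-1)^i * rank:
(-1)^0*19=19
(-1)^1*59=-59
(-1)^2*47=47
(-1)^3*56=-56
(-1)^4*11=11
(-1)^5*39=-39
(-1)^6*66=66
(-1)^7*45=-45
chi=-56


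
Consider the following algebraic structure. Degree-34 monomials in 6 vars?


C(d+n-1,n-1)=C(39,5)=575757


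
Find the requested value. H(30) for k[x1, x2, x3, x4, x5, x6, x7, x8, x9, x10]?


C(d+n-1,n-1)=C(39,9)=211915132


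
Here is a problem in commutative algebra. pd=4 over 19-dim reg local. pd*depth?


pd+depth=19
depth=19-4=15
pd*depth=4*15=60


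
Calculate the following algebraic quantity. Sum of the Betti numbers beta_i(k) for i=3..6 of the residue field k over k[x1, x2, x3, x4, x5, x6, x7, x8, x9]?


Koszul resolution: beta_i(k)=C(n,i), n=9
C(9,3)=84, C(9,4)=126, C(9,5)=126, C(9,6)=84
Sum=420


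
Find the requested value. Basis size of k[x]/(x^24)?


Basis: 1,x,...,x^23
dim=24


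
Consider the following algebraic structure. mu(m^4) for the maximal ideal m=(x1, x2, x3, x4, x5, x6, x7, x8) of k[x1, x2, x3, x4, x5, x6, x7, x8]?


Graded Nakayama: mu(m^d) = dim_k (m^d/m^(d+1)) = #degree-4 monomials in 8 vars
C(n+d-1,d)=C(11,4)=330


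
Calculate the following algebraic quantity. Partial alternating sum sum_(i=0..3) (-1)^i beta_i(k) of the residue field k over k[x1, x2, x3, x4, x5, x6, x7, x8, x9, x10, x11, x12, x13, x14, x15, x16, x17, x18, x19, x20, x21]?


Koszul resolution: beta_i(k)=C(n,i), n=21
sum_(i=0..p) (-1)^i C(n,i) = (-1)^p C(n-1,p)
(-1)^3*C(20,3) = (-1)^3*1140 = -1140


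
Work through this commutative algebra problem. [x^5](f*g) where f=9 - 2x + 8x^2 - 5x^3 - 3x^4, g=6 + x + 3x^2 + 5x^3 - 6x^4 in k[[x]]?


[x^5] = sum a_i*b_j, i+j=5
  -2*-6=12
  8*5=40
  -5*3=-15
  -3*1=-3
Sum=34


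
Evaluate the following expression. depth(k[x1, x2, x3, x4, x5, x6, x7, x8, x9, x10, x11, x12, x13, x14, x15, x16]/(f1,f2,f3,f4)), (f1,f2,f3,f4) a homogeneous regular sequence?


depth(R)=16
depth(R/I)=16-4=12


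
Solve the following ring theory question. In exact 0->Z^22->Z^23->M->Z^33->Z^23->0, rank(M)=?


Alt sum=0:
(-1)^0*22 + (-1)^1*23 + (-1)^2*? + (-1)^3*33 + (-1)^4*23=0
rank(M)=11


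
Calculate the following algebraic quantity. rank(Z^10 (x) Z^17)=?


rank(M(x)N) = rank(M)*rank(N)
10*17 = 170


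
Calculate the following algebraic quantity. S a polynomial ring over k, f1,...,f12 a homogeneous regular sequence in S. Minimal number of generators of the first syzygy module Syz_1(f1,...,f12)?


Regular sequence => Koszul complex is the minimal free resolution.
Syz_1 minimally generated by Koszul relations f_i*e_j - f_j*e_i (i<j): mu(Syz_1) = beta_2 = C(m,2) = m(m-1)/2
m=12
12*11/2 = 66


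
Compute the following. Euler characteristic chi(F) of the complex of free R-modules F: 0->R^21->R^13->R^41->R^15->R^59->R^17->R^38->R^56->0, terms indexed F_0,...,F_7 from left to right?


chi = sum (-1)^i * rank:
(-1)^0*21=21
(-1)^1*13=-13
(-1)^2*41=41
(-1)^3*15=-15
(-1)^4*59=59
(-1)^5*17=-17
(-1)^6*38=38
(-1)^7*56=-56
chi=58


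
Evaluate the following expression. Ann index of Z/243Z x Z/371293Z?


Exponent = lcm of the cyclic orders; pairwise coprime => product.
3^5*13^5=243*371293=90224199


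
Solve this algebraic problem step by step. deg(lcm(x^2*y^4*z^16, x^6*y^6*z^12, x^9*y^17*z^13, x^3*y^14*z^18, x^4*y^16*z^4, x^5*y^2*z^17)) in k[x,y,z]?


lcm = componentwise max:
x: max(2,6,9,3,4,5)=9
y: max(4,6,17,14,16,2)=17
z: max(16,12,13,18,4,17)=18
Total=9+17+18=44


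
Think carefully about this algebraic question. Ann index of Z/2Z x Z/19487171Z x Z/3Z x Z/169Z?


Exponent = lcm of the cyclic orders; pairwise coprime => product.
2^1*11^7*3^1*13^2=2*19487171*3*169=19759991394


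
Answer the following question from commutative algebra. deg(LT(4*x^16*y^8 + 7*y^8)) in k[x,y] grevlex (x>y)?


LT: 4*x^16*y^8
deg_x=16, deg_y=8
Total=16+8=24


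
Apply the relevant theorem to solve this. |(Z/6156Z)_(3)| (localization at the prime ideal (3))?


3-primary part: 6156=3^4*76
Size=3^4=81


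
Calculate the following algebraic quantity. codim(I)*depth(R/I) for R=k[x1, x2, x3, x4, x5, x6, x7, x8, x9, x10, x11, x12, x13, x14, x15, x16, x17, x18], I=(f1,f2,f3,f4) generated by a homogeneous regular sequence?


codim=4, depth=dim(R/I)=18-4=14
Product=4*14=56


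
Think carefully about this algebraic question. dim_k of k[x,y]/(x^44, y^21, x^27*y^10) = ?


k[x,y]/I, I = (x^44, y^21, x^27*y^10)
Rect: 44x21=924. Corner: (44-27)x(21-10)=187.
dim = 924-187 = 737


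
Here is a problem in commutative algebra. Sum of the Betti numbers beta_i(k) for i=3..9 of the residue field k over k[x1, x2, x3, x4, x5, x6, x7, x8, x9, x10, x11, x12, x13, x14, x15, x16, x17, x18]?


Koszul resolution: beta_i(k)=C(n,i), n=18
C(18,3)=816, C(18,4)=3060, C(18,5)=8568, C(18,6)=18564, C(18,7)=31824, C(18,8)=43758, C(18,9)=48620
Sum=155210


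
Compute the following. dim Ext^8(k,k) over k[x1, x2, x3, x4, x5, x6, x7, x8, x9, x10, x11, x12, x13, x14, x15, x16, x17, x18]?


C(n,i)=C(18,8)=43758


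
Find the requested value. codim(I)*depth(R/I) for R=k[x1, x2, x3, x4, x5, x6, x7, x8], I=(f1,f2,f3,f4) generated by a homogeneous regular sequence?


codim=4, depth=dim(R/I)=8-4=4
Product=4*4=16


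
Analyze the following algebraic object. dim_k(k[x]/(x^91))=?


Basis: 1,x,...,x^90
dim=91


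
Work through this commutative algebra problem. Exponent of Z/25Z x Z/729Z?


Exponent = lcm of the cyclic orders; pairwise coprime => product.
5^2*3^6=25*729=18225


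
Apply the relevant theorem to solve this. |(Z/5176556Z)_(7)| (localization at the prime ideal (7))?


7-primary part: 5176556=7^6*44
Size=7^6=117649


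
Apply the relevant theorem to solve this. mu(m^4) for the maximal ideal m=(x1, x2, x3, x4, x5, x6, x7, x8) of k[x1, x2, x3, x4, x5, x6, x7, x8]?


Graded Nakayama: mu(m^d) = dim_k (m^d/m^(d+1)) = #degree-4 monomials in 8 vars
C(n+d-1,d)=C(11,4)=330


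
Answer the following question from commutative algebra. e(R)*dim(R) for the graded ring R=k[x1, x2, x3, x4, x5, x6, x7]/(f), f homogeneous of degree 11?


e(R)=deg(f)=11, dim(R)=7-1=6
e*dim=11*6=66


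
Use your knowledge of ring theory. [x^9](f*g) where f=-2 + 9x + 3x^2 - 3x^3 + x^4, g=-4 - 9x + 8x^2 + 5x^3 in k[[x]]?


[x^9] = sum a_i*b_j, i+j=9
Sum=0


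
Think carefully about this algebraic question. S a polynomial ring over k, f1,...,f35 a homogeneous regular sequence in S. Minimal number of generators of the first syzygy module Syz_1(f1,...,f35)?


Regular sequence => Koszul complex is the minimal free resolution.
Syz_1 minimally generated by Koszul relations f_i*e_j - f_j*e_i (i<j): mu(Syz_1) = beta_2 = C(m,2) = m(m-1)/2
m=35
35*34/2 = 595


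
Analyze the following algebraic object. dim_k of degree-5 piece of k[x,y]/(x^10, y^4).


k[x,y], I = (x^10, y^4), d = 5
Need i < 10 and d-i < 4.
Range: 2 <= i <= 5.
H(5) = 4


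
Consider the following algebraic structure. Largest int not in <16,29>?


gcd(16,29)=1 => F=ab-a-b=16*29-16-29=464-45=419


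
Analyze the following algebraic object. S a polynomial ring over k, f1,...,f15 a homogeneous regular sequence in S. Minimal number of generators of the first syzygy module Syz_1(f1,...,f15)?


Regular sequence => Koszul complex is the minimal free resolution.
Syz_1 minimally generated by Koszul relations f_i*e_j - f_j*e_i (i<j): mu(Syz_1) = beta_2 = C(m,2) = m(m-1)/2
m=15
15*14/2 = 105


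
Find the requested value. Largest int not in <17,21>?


gcd(17,21)=1 => F=ab-a-b=17*21-17-21=357-38=319


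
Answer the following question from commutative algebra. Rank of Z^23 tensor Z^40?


rank(M(x)N) = rank(M)*rank(N)
23*40 = 920


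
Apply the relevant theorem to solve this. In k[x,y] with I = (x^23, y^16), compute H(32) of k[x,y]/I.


k[x,y], I = (x^23, y^16), d = 32
Need i < 23 and d-i < 16.
Range: 17 <= i <= 22.
H(32) = 6


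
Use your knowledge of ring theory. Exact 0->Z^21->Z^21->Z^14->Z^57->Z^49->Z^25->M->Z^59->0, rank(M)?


Alt sum=0:
(-1)^0*21 + (-1)^1*21 + (-1)^2*14 + (-1)^3*57 + (-1)^4*49 + (-1)^5*25 + (-1)^6*? + (-1)^7*59=0
rank(M)=78


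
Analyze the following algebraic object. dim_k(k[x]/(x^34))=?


Basis: 1,x,...,x^33
dim=34


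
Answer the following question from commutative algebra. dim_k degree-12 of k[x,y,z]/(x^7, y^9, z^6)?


Need i<7, j<9, k<6 with i+j+k=12.
For each i, j ranges over max(0,12-i-5)..min(8,12-i):
  i=0: j in [7,8] -> 2
  i=1: j in [6,8] -> 3
  i=2: j in [5,8] -> 4
  i=3: j in [4,8] -> 5
  i=4: j in [3,8] -> 6
  i=5: j in [2,7] -> 6
  i=6: j in [1,6] -> 6
H(12) = 2+3+4+5+6+6+6 = 32


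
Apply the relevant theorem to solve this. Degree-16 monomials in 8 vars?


C(d+n-1,n-1)=C(23,7)=245157


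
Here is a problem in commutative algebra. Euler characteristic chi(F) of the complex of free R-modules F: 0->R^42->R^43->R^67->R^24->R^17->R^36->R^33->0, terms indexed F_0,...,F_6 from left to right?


chi = sum (-1)^i * rank:
(-1)^0*42=42
(-1)^1*43=-43
(-1)^2*67=67
(-1)^3*24=-24
(-1)^4*17=17
(-1)^5*36=-36
(-1)^6*33=33
chi=56


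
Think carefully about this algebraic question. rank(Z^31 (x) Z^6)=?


rank(M(x)N) = rank(M)*rank(N)
31*6 = 186


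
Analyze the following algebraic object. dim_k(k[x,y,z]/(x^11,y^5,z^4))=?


Basis: x^iy^jz^k, i<11,j<5,k<4
11*5*4=220


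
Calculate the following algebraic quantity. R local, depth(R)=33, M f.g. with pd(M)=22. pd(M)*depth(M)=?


pd+depth=33
depth=33-22=11
pd*depth=22*11=242


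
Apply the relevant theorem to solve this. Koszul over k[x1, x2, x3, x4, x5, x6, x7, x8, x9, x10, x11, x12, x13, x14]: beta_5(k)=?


C(n,i)=C(14,5)=2002


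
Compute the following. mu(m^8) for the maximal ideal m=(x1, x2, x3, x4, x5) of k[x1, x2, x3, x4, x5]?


Graded Nakayama: mu(m^d) = dim_k (m^d/m^(d+1)) = #degree-8 monomials in 5 vars
C(n+d-1,d)=C(12,8)=495


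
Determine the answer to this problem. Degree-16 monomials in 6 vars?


C(d+n-1,n-1)=C(21,5)=20349


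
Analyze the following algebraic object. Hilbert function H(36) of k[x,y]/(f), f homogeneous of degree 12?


H(t)=d for t>=d-1.
d=12, t=36
H(36)=12


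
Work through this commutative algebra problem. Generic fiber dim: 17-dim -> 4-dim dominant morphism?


dim(fiber)=dim(X)-dim(Y)=17-4=13


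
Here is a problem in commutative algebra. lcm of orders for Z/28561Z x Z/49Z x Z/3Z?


Exponent = lcm of the cyclic orders; pairwise coprime => product.
13^4*7^2*3^1=28561*49*3=4198467


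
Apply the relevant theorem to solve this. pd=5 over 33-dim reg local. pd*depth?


pd+depth=33
depth=33-5=28
pd*depth=5*28=140


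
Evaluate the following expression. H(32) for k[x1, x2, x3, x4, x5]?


C(d+n-1,n-1)=C(36,4)=58905


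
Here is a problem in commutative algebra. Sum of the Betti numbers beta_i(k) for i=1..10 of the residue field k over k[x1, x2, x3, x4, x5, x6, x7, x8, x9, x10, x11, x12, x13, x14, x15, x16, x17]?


Koszul resolution: beta_i(k)=C(n,i), n=17
C(17,1)=17, C(17,2)=136, C(17,3)=680, C(17,4)=2380, C(17,5)=6188, C(17,6)=12376, C(17,7)=19448, C(17,8)=24310, C(17,9)=24310, C(17,10)=19448
Sum=109293


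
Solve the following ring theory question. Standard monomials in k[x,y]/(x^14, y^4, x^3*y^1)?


k[x,y]/I, I = (x^14, y^4, x^3*y^1)
Rect: 14x4=56. Corner: (14-3)x(4-1)=33.
dim = 56-33 = 23


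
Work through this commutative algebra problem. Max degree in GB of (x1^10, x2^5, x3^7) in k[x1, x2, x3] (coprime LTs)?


Pure powers, coprime LTs => already GB.
Degrees: 10, 5, 7
Max=10


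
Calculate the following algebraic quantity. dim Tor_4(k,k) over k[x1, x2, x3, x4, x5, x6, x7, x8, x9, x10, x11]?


Koszul: C(n,i)=C(11,4)=330


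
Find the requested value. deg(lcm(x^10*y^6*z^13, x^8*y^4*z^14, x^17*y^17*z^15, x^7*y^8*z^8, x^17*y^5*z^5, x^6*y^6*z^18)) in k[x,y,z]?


lcm = componentwise max:
x: max(10,8,17,7,17,6)=17
y: max(6,4,17,8,5,6)=17
z: max(13,14,15,8,5,18)=18
Total=17+17+18=52


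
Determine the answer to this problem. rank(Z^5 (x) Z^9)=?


rank(M(x)N) = rank(M)*rank(N)
5*9 = 45


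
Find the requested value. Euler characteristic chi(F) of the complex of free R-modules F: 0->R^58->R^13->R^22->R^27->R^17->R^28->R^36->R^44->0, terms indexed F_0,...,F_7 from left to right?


chi = sum (-1)^i * rank:
(-1)^0*58=58
(-1)^1*13=-13
(-1)^2*22=22
(-1)^3*27=-27
(-1)^4*17=17
(-1)^5*28=-28
(-1)^6*36=36
(-1)^7*44=-44
chi=21


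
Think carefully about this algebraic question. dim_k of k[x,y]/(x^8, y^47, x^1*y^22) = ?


k[x,y]/I, I = (x^8, y^47, x^1*y^22)
Rect: 8x47=376. Corner: (8-1)x(47-22)=175.
dim = 376-175 = 201


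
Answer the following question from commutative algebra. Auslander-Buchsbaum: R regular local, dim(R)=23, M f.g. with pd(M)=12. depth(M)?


pd+depth=depth(R)=23
depth=23-12=11


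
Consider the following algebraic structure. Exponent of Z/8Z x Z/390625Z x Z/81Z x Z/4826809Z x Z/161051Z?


Exponent = lcm of the cyclic orders; pairwise coprime => product.
2^3*5^8*3^4*13^6*11^5=8*390625*81*4826809*161051=196769861615559375000


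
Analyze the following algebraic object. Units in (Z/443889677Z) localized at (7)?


Local ring = Z/40353607Z.
phi(40353607) = 7^8*(7-1) = 34588806


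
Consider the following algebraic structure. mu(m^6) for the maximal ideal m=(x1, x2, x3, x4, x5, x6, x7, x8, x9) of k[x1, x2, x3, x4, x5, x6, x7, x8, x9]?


Graded Nakayama: mu(m^d) = dim_k (m^d/m^(d+1)) = #degree-6 monomials in 9 vars
C(n+d-1,d)=C(14,6)=3003


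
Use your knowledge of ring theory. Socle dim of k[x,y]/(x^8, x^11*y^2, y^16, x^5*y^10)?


Socle = ann(m) = span of standard monomials u with x*u, y*u in I (staircase corners).
Redundant generators: x^11*y^2
Minimal generators: x^8, x^5*y^10, y^16
Corners: x^4y^15, x^7y^9
Socle dim=2


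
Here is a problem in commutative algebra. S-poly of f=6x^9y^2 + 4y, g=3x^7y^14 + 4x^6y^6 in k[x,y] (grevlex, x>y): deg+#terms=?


LT(f)=6x^9y^2, LT(g)=3x^7y^14
lcm(LM)=x^9y^14
S(f,g) (scaled by 18 to clear denominators) = 3y^12*f - 6x^2*g = -24x^8y^6 + 12y^13
2 terms, deg 14.
14+2=16


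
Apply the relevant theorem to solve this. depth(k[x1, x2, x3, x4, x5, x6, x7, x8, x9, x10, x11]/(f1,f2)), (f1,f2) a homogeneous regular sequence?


depth(R)=11
depth(R/I)=11-2=9


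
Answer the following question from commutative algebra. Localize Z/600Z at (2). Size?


2-primary part: 600=2^3*75
Size=2^3=8


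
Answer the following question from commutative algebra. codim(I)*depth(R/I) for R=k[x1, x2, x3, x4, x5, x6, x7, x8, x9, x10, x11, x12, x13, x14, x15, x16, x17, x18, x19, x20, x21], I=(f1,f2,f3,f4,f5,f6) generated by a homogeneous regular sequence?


codim=6, depth=dim(R/I)=21-6=15
Product=6*15=90


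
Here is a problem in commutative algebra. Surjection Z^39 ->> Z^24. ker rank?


rank(ker) = 39-24 = 15


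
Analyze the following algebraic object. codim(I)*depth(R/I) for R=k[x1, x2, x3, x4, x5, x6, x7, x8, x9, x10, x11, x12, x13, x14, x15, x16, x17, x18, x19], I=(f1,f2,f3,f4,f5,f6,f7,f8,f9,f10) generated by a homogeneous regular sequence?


codim=10, depth=dim(R/I)=19-10=9
Product=10*9=90


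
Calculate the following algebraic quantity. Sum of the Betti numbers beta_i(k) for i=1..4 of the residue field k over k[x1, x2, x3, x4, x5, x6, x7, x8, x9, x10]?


Koszul resolution: beta_i(k)=C(n,i), n=10
C(10,1)=10, C(10,2)=45, C(10,3)=120, C(10,4)=210
Sum=385


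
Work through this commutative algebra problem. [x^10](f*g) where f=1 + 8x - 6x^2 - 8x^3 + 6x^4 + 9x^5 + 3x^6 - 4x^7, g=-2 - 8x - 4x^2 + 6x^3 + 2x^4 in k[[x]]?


[x^10] = sum a_i*b_j, i+j=10
  3*2=6
  -4*6=-24
Sum=-18


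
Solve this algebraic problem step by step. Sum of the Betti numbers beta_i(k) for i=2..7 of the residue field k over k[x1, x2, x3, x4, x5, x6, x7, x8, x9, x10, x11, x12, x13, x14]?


Koszul resolution: beta_i(k)=C(n,i), n=14
C(14,2)=91, C(14,3)=364, C(14,4)=1001, C(14,5)=2002, C(14,6)=3003, C(14,7)=3432
Sum=9893


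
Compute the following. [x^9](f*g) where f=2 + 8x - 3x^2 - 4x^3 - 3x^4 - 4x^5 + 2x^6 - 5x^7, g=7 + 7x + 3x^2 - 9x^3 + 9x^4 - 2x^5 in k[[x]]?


[x^9] = sum a_i*b_j, i+j=9
  -3*-2=6
  -4*9=-36
  2*-9=-18
  -5*3=-15
Sum=-63


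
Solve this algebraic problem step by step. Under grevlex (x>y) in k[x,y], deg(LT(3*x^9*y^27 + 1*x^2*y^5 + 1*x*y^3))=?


LT: 3*x^9*y^27
deg_x=9, deg_y=27
Total=9+27=36


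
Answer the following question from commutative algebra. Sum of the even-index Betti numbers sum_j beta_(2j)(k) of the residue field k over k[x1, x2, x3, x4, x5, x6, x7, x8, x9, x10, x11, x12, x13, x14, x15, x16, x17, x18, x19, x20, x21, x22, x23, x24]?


Koszul resolution: beta_i(k)=C(n,i), n=24
sum_even C(24,i) = 2^(n-1) = 2^23 = 8388608


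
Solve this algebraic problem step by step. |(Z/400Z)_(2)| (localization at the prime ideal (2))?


2-primary part: 400=2^4*25
Size=2^4=16


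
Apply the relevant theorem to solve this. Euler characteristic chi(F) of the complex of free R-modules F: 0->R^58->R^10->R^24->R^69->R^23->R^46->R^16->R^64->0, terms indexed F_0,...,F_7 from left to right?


chi = sum (-1)^i * rank:
(-1)^0*58=58
(-1)^1*10=-10
(-1)^2*24=24
(-1)^3*69=-69
(-1)^4*23=23
(-1)^5*46=-46
(-1)^6*16=16
(-1)^7*64=-64
chi=-68


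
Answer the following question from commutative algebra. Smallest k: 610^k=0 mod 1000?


610^k mod 1000:
k=1: 610
k=2: 100
k=3: 0
First zero at k = 3


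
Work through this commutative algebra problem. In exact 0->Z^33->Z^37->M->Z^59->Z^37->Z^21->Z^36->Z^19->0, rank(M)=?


Alt sum=0:
(-1)^0*33 + (-1)^1*37 + (-1)^2*? + (-1)^3*59 + (-1)^4*37 + (-1)^5*21 + (-1)^6*36 + (-1)^7*19=0
rank(M)=30


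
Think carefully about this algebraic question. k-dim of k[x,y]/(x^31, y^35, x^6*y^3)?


k[x,y]/I, I = (x^31, y^35, x^6*y^3)
Rect: 31x35=1085. Corner: (31-6)x(35-3)=800.
dim = 1085-800 = 285


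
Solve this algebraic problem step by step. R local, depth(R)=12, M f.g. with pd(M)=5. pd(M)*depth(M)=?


pd+depth=12
depth=12-5=7
pd*depth=5*7=35


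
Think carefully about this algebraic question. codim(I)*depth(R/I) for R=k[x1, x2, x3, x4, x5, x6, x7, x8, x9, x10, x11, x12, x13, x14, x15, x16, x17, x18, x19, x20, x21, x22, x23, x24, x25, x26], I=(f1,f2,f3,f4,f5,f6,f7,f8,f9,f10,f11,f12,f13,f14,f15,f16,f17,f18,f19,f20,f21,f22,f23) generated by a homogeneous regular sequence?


codim=23, depth=dim(R/I)=26-23=3
Product=23*3=69


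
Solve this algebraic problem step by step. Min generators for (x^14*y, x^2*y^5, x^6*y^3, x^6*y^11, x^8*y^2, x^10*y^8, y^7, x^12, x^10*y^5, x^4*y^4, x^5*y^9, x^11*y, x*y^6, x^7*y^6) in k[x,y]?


Remove redundant (divisible by others).
x^10*y^8 redundant.
x^5*y^9 redundant.
x^14*y redundant.
x^10*y^5 redundant.
x^7*y^6 redundant.
x^6*y^11 redundant.
Min: x^12, x^11*y, x^8*y^2, x^6*y^3, x^4*y^4, x^2*y^5, x*y^6, y^7
Count=8


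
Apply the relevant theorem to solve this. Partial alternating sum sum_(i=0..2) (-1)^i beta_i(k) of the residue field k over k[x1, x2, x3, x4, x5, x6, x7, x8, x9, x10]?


Koszul resolution: beta_i(k)=C(n,i), n=10
sum_(i=0..p) (-1)^i C(n,i) = (-1)^p C(n-1,p)
(-1)^2*C(9,2) = (-1)^2*36 = 36


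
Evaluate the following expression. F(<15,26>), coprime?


gcd(15,26)=1 => F=ab-a-b=15*26-15-26=390-41=349


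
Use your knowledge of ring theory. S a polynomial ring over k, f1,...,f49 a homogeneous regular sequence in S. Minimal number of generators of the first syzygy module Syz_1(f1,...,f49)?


Regular sequence => Koszul complex is the minimal free resolution.
Syz_1 minimally generated by Koszul relations f_i*e_j - f_j*e_i (i<j): mu(Syz_1) = beta_2 = C(m,2) = m(m-1)/2
m=49
49*48/2 = 1176


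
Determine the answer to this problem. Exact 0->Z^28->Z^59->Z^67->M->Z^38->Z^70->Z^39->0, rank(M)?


Alt sum=0:
(-1)^0*28 + (-1)^1*59 + (-1)^2*67 + (-1)^3*? + (-1)^4*38 + (-1)^5*70 + (-1)^6*39=0
rank(M)=43


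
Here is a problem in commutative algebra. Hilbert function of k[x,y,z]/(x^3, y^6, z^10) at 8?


Need i<3, j<6, k<10 with i+j+k=8.
For each i, j ranges over max(0,8-i-9)..min(5,8-i):
  i=0: j in [0,5] -> 6
  i=1: j in [0,5] -> 6
  i=2: j in [0,5] -> 6
H(8) = 6+6+6 = 18


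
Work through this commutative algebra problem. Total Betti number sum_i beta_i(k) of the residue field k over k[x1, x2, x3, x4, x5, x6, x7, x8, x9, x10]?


Koszul resolution: beta_i(k)=C(n,i), n=10
sum_i C(10,i) = 2^10 = 1024


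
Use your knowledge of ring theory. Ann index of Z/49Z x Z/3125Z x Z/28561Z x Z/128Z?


Exponent = lcm of the cyclic orders; pairwise coprime => product.
7^2*5^5*13^4*2^7=49*3125*28561*128=559795600000


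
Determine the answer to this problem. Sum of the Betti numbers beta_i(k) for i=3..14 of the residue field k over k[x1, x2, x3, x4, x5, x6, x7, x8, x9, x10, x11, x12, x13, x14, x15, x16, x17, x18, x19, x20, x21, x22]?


Koszul resolution: beta_i(k)=C(n,i), n=22
C(22,3)=1540, C(22,4)=7315, C(22,5)=26334, C(22,6)=74613, C(22,7)=170544, C(22,8)=319770, C(22,9)=497420, C(22,10)=646646, C(22,11)=705432, C(22,12)=646646, C(22,13)=497420, C(22,14)=319770
Sum=3913450


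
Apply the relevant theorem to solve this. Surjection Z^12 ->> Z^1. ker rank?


rank(ker) = 12-1 = 11


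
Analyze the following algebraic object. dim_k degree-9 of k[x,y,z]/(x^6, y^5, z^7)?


Need i<6, j<5, k<7 with i+j+k=9.
For each i, j ranges over max(0,9-i-6)..min(4,9-i):
  i=0: j in [3,4] -> 2
  i=1: j in [2,4] -> 3
  i=2: j in [1,4] -> 4
  i=3: j in [0,4] -> 5
  i=4: j in [0,4] -> 5
  i=5: j in [0,4] -> 5
H(9) = 2+3+4+5+5+5 = 24


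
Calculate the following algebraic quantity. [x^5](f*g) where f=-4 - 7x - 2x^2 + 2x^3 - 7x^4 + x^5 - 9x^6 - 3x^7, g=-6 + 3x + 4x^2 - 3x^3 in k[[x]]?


[x^5] = sum a_i*b_j, i+j=5
  -2*-3=6
  2*4=8
  -7*3=-21
  1*-6=-6
Sum=-13


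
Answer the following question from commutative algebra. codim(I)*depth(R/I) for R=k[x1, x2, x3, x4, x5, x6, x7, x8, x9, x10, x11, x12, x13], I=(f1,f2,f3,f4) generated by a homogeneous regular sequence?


codim=4, depth=dim(R/I)=13-4=9
Product=4*9=36


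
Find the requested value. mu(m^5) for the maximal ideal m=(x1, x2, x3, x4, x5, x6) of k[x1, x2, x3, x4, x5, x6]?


Graded Nakayama: mu(m^d) = dim_k (m^d/m^(d+1)) = #degree-5 monomials in 6 vars
C(n+d-1,d)=C(10,5)=252


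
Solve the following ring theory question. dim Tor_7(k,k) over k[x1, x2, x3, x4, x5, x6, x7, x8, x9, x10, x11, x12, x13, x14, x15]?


Koszul: C(n,i)=C(15,7)=6435


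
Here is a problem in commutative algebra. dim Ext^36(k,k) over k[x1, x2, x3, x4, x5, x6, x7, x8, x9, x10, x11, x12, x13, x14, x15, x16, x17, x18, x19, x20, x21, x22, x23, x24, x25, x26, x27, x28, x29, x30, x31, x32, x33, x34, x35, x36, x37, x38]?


C(n,i)=C(38,36)=703


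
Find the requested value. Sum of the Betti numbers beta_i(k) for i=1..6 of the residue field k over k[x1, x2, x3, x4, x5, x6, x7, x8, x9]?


Koszul resolution: beta_i(k)=C(n,i), n=9
C(9,1)=9, C(9,2)=36, C(9,3)=84, C(9,4)=126, C(9,5)=126, C(9,6)=84
Sum=465


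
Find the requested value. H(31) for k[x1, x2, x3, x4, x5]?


C(d+n-1,n-1)=C(35,4)=52360


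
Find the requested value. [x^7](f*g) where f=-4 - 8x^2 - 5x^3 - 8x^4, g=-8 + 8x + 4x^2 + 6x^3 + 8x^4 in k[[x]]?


[x^7] = sum a_i*b_j, i+j=7
  -5*8=-40
  -8*6=-48
Sum=-88


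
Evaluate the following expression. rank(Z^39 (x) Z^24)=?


rank(M(x)N) = rank(M)*rank(N)
39*24 = 936


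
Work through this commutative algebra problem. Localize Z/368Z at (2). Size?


2-primary part: 368=2^4*23
Size=2^4=16


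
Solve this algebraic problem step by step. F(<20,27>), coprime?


gcd(20,27)=1 => F=ab-a-b=20*27-20-27=540-47=493


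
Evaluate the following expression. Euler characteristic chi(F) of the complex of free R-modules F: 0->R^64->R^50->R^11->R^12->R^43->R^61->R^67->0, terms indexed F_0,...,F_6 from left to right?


chi = sum (-1)^i * rank:
(-1)^0*64=64
(-1)^1*50=-50
(-1)^2*11=11
(-1)^3*12=-12
(-1)^4*43=43
(-1)^5*61=-61
(-1)^6*67=67
chi=62


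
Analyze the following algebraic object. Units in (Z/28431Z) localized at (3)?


Local ring = Z/2187Z.
phi(2187) = 3^6*(3-1) = 1458


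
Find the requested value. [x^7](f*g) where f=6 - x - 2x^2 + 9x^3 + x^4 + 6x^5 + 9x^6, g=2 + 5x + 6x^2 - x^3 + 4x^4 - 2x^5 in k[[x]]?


[x^7] = sum a_i*b_j, i+j=7
  -2*-2=4
  9*4=36
  1*-1=-1
  6*6=36
  9*5=45
Sum=120


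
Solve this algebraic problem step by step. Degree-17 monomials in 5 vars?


C(d+n-1,n-1)=C(21,4)=5985


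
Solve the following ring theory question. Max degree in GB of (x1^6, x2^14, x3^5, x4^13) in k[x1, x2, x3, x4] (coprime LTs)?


Pure powers, coprime LTs => already GB.
Degrees: 6, 14, 5, 13
Max=14


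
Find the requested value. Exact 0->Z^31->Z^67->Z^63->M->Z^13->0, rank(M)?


Alt sum=0:
(-1)^0*31 + (-1)^1*67 + (-1)^2*63 + (-1)^3*? + (-1)^4*13=0
rank(M)=40


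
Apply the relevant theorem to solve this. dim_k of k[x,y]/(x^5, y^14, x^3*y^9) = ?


k[x,y]/I, I = (x^5, y^14, x^3*y^9)
Rect: 5x14=70. Corner: (5-3)x(14-9)=10.
dim = 70-10 = 60


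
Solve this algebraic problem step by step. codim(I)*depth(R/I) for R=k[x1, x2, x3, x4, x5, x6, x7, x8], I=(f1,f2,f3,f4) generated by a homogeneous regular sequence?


codim=4, depth=dim(R/I)=8-4=4
Product=4*4=16


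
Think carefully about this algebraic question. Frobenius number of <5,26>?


gcd(5,26)=1 => F=ab-a-b=5*26-5-26=130-31=99


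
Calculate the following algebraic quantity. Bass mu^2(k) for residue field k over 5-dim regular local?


C(n,i)=C(5,2)=10


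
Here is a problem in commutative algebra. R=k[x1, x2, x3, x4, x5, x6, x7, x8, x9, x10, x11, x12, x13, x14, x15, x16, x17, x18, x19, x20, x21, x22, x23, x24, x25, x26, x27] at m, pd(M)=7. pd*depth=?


pd+depth=27
depth=27-7=20
pd*depth=7*20=140


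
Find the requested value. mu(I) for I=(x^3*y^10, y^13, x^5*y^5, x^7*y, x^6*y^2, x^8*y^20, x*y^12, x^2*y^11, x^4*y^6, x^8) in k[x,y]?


Remove redundant (divisible by others).
x^8*y^20 redundant.
Min: x^8, x^7*y, x^6*y^2, x^5*y^5, x^4*y^6, x^3*y^10, x^2*y^11, x*y^12, y^13
Count=9


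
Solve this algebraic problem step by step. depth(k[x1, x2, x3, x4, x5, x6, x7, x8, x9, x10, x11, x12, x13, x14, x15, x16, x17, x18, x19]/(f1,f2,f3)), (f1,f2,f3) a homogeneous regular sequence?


depth(R)=19
depth(R/I)=19-3=16


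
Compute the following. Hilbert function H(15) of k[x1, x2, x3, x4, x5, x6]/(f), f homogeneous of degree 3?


C(20,5)-C(17,5)=15504-6188=9316


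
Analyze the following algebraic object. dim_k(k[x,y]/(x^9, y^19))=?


Basis: x^i*y^j, i<9, j<19
9*19=171


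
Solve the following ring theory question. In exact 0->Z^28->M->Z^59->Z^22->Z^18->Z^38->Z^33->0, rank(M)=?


Alt sum=0:
(-1)^0*28 + (-1)^1*? + (-1)^2*59 + (-1)^3*22 + (-1)^4*18 + (-1)^5*38 + (-1)^6*33=0
rank(M)=78


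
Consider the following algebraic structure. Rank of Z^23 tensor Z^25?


rank(M(x)N) = rank(M)*rank(N)
23*25 = 575


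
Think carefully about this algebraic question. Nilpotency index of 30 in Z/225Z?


30^k mod 225:
k=1: 30
k=2: 0
First zero at k = 2


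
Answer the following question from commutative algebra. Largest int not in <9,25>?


gcd(9,25)=1 => F=ab-a-b=9*25-9-25=225-34=191


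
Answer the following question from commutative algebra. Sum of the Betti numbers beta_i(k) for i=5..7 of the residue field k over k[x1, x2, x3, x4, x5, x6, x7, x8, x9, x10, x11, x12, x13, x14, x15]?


Koszul resolution: beta_i(k)=C(n,i), n=15
C(15,5)=3003, C(15,6)=5005, C(15,7)=6435
Sum=14443


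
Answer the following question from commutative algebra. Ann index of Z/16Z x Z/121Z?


Exponent = lcm of the cyclic orders; pairwise coprime => product.
2^4*11^2=16*121=1936


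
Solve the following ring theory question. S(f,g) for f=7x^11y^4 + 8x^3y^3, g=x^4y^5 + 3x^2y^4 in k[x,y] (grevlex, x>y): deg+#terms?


LT(f)=7x^11y^4, LT(g)=x^4y^5
lcm(LM)=x^11y^5
S(f,g) (scaled by 7 to clear denominators) = y*f - 7x^7*g = -21x^9y^4 + 8x^3y^4
2 terms, deg 13.
13+2=15


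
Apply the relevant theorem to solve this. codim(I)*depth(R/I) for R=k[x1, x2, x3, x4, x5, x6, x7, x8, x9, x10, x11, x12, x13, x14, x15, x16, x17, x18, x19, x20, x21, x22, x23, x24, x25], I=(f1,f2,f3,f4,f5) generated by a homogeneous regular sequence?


codim=5, depth=dim(R/I)=25-5=20
Product=5*20=100


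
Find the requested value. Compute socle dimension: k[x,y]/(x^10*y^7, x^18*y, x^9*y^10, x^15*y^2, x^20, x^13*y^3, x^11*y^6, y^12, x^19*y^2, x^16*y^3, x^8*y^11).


Socle = ann(m) = span of standard monomials u with x*u, y*u in I (staircase corners).
Redundant generators: x^19*y^2, x^16*y^3
Minimal generators: x^20, x^18*y, x^15*y^2, x^13*y^3, x^11*y^6, x^10*y^7, x^9*y^10, x^8*y^11, y^12
Corners: x^7y^11, x^8y^10, x^9y^9, x^10y^6, x^12y^5, x^14y^2, x^17y, x^19
Socle dim=8


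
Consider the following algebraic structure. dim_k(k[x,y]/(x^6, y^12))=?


Basis: x^i*y^j, i<6, j<12
6*12=72


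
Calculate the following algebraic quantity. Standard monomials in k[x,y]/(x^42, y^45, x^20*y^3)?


k[x,y]/I, I = (x^42, y^45, x^20*y^3)
Rect: 42x45=1890. Corner: (42-20)x(45-3)=924.
dim = 1890-924 = 966


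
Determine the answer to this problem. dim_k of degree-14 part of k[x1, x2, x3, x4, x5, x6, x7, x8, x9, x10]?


C(d+n-1,n-1)=C(23,9)=817190


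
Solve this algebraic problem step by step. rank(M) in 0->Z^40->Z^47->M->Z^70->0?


Alt sum=0:
(-1)^0*40 + (-1)^1*47 + (-1)^2*? + (-1)^3*70=0
rank(M)=77


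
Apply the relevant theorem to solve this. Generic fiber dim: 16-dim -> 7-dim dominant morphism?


dim(fiber)=dim(X)-dim(Y)=16-7=9


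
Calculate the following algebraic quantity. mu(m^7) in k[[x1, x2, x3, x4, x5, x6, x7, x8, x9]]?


C(n+d-1,d)=C(15,7)=6435


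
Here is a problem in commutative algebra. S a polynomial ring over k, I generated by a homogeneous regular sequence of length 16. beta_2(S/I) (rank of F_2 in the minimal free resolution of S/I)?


Regular sequence => Koszul complex is the minimal free resolution.
Syz_1 minimally generated by Koszul relations f_i*e_j - f_j*e_i (i<j): mu(Syz_1) = beta_2 = C(m,2) = m(m-1)/2
m=16
16*15/2 = 120


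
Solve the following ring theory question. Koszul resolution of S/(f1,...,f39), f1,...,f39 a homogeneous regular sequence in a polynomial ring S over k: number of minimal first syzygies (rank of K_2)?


Regular sequence => Koszul complex is the minimal free resolution.
Syz_1 minimally generated by Koszul relations f_i*e_j - f_j*e_i (i<j): mu(Syz_1) = beta_2 = C(m,2) = m(m-1)/2
m=39
39*38/2 = 741


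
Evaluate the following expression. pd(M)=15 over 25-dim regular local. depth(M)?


pd+depth=depth(R)=25
depth=25-15=10
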